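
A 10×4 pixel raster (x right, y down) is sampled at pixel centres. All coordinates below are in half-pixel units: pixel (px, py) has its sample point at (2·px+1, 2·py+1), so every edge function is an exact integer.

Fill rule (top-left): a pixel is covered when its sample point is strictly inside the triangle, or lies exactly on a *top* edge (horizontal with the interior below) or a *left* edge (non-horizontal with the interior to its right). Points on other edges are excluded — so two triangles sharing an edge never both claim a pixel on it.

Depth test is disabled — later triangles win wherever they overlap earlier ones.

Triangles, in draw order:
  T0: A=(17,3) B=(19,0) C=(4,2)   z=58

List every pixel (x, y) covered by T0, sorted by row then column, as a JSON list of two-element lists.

T0:
  2·area = 41  (B↔C swapped to make it positive)
  edge (17, 3)→(4, 2): d=(-13,-1) top-left  bias=+0
  edge (4, 2)→(19, 0): d=(15,-2) top-left  bias=+0
  edge (19, 0)→(17, 3): d=(-2,3) right/bottom  bias=-1
    (6,0)@(13, 1): e=[22,3,16] → X
    (7,0)@(15, 1): e=[24,7,10] → X
    (8,0)@(17, 1): e=[26,11,4] → X
    (9,0)@(19, 1): e=[28,15,-2] → .
    (6,1)@(13, 3): e=[-4,33,12] → .
    (7,1)@(15, 3): e=[-2,37,6] → .
    (8,1)@(17, 3): e=[0,41,0] → .  [on edge]
  covered (3 px):
    . . . . . . X X X .
    . . . . . . . . . .
    . . . . . . . . . .
    . . . . . . . . . .

Result: [[6,0],[7,0],[8,0]]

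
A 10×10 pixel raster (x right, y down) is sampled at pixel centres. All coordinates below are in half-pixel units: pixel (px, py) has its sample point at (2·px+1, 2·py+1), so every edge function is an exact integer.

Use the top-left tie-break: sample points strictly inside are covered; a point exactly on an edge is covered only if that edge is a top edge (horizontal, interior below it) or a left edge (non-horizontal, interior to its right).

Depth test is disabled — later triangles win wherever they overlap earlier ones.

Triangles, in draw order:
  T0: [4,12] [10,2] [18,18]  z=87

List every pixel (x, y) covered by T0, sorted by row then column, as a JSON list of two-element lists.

T0:
  2·area = 176
  edge (4, 12)→(10, 2): d=(6,-10) top-left  bias=+0
  edge (10, 2)→(18, 18): d=(8,16) right/bottom  bias=-1
  edge (18, 18)→(4, 12): d=(-14,-6) top-left  bias=+0
    (4,2)@(9, 5): e=[8,40,128] → X
    (5,2)@(11, 5): e=[28,8,140] → X
    (6,2)@(13, 5): e=[48,-24,152] → .
    (3,3)@(7, 7): e=[0,88,88] → X  [on edge]
    (6,3)@(13, 7): e=[60,-8,124] → .
    (3,4)@(7, 9): e=[12,104,60] → X
    (6,4)@(13, 9): e=[72,8,96] → X
    (7,4)@(15, 9): e=[92,-24,108] → .
    (2,5)@(5, 11): e=[4,152,20] → X
    (7,5)@(15, 11): e=[104,-8,80] → .
    (2,6)@(5, 13): e=[16,168,-8] → .
    (3,6)@(7, 13): e=[36,136,4] → X
    (5,7)@(11, 15): e=[88,88,0] → X  [on edge]
    (0,8)@(1, 17): e=[0,264,-88] → .  [on edge]
  covered (23 px):
    . . . . . . . . . .
    . . . . . . . . . .
    . . . . X X . . . .
    . . . X X X . . . .
    . . . X X X X . . .
    . . X X X X X . . .
    . . . X X X X X . .
    . . . . . X X X . .
    . . . . . . . . X .
    . . . . . . . . . .

Answer: [[4,2],[5,2],[3,3],[4,3],[5,3],[3,4],[4,4],[5,4],[6,4],[2,5],[3,5],[4,5],[5,5],[6,5],[3,6],[4,6],[5,6],[6,6],[7,6],[5,7],[6,7],[7,7],[8,8]]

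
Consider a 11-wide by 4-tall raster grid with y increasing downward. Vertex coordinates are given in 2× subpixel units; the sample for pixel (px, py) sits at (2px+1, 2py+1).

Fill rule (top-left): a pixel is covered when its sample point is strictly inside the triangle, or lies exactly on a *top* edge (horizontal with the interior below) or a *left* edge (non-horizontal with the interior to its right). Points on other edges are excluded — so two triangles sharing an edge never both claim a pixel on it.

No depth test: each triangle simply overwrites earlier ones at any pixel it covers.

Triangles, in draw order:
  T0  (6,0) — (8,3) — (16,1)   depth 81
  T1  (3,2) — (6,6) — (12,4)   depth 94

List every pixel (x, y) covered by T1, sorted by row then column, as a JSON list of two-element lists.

T0:
  2·area = 28  (B↔C swapped to make it positive)
  edge (6, 0)→(16, 1): d=(10,1) right/bottom  bias=-1
  edge (16, 1)→(8, 3): d=(-8,2) right/bottom  bias=-1
  edge (8, 3)→(6, 0): d=(-2,-3) top-left  bias=+0
    (3,0)@(7, 1): e=[9,18,1] → X
    (4,0)@(9, 1): e=[7,14,7] → X
    (5,0)@(11, 1): e=[5,10,13] → X
    (6,0)@(13, 1): e=[3,6,19] → X
    (7,0)@(15, 1): e=[1,2,25] → X
    (8,0)@(17, 1): e=[-1,-2,31] → .
    (3,1)@(7, 3): e=[29,2,-3] → .
    (4,1)@(9, 3): e=[27,-2,3] → .
    (5,1)@(11, 3): e=[25,-6,9] → .
    (6,1)@(13, 3): e=[23,-10,15] → .
    (7,1)@(15, 3): e=[21,-14,21] → .
  covered (5 px):
    . . . X X X X X . . .
    . . . . . . . . . . .
    . . . . . . . . . . .
    . . . . . . . . . . .
T1:
  2·area = 30  (B↔C swapped to make it positive)
  edge (3, 2)→(12, 4): d=(9,2) right/bottom  bias=-1
  edge (12, 4)→(6, 6): d=(-6,2) right/bottom  bias=-1
  edge (6, 6)→(3, 2): d=(-3,-4) top-left  bias=+0
    (10,0)@(21, 1): e=[-45,0,75] → .  [on edge]
    (2,1)@(5, 3): e=[5,20,5] → X
    (3,1)@(7, 3): e=[1,16,13] → X
    (4,1)@(9, 3): e=[-3,12,21] → .
    (7,1)@(15, 3): e=[-15,0,45] → .  [on edge]
    (2,2)@(5, 5): e=[23,8,-1] → .
    (3,2)@(7, 5): e=[19,4,7] → X
    (4,2)@(9, 5): e=[15,0,15] → .  [on edge]
    (1,3)@(3, 7): e=[45,0,-15] → .  [on edge]
    (3,3)@(7, 7): e=[37,-8,1] → .
  covered (3 px):
    . . . . . . . . . . .
    . . X X . . . . . . .
    . . . X . . . . . . .
    . . . . . . . . . . .

Answer: [[2,1],[3,1],[3,2]]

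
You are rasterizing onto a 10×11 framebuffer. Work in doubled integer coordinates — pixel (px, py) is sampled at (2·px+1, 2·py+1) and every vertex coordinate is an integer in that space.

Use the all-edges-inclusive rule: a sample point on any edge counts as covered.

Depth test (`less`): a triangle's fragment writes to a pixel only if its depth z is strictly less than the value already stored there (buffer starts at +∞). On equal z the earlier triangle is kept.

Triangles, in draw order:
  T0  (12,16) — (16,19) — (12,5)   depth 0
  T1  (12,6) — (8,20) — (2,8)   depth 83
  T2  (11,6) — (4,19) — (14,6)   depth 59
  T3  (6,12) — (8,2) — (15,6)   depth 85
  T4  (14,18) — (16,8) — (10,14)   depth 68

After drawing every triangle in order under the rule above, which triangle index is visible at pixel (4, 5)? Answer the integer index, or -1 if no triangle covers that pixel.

T0:
  2·area = 44  (B↔C swapped to make it positive)
  edge (12, 16)→(12, 5): d=(0,-11) inclusive
  edge (12, 5)→(16, 19): d=(4,14) inclusive
  edge (16, 19)→(12, 16): d=(-4,-3) inclusive
    (6,4)@(13, 9): e=[11,2,31] → #
    (7,4)@(15, 9): e=[33,-26,37] → ·
    (6,5)@(13, 11): e=[11,10,23] → #
    (7,5)@(15, 11): e=[33,-18,29] → ·
    (6,6)@(13, 13): e=[11,18,15] → #
    (7,6)@(15, 13): e=[33,-10,21] → ·
    (6,7)@(13, 15): e=[11,26,7] → #
    (7,7)@(15, 15): e=[33,-2,13] → ·
    (6,8)@(13, 17): e=[11,34,-1] → ·
    (7,8)@(15, 17): e=[33,6,5] → #
    (8,8)@(17, 17): e=[55,-22,11] → ·
    (7,9)@(15, 19): e=[33,14,-3] → ·
  covered (5 px):
    · · · · · · · · · ·
    · · · · · · · · · ·
    · · · · · · · · · ·
    · · · · · · · · · ·
    · · · · · · # · · ·
    · · · · · · # · · ·
    · · · · · · # · · ·
    · · · · · · # · · ·
    · · · · · · · # · ·
    · · · · · · · · · ·
    · · · · · · · · · ·
T1:
  2·area = 132
  edge (12, 6)→(8, 20): d=(-4,14) inclusive
  edge (8, 20)→(2, 8): d=(-6,-12) inclusive
  edge (2, 8)→(12, 6): d=(10,-2) inclusive
    (8,2)@(17, 5): e=[-66,198,0] → ·  [on edge]
    (3,3)@(7, 7): e=[66,66,0] → #  [on edge]
    (4,3)@(9, 7): e=[38,90,4] → #
    (5,3)@(11, 7): e=[10,114,8] → #
    (6,3)@(13, 7): e=[-18,138,12] → ·
    (1,4)@(3, 9): e=[114,6,12] → #
    (2,4)@(5, 9): e=[86,30,16] → #
    (6,4)@(13, 9): e=[-26,126,32] → ·
    (1,5)@(3, 11): e=[106,-6,32] → ·
    (2,5)@(5, 11): e=[78,18,36] → #
    (5,5)@(11, 11): e=[-6,90,48] → ·
    (2,6)@(5, 13): e=[70,6,56] → #
  covered (17 px):
    · · · · · · · · · ·
    · · · · · · · · · ·
    · · · · · · · · · ·
    · · · # # # · · · ·
    · # # # # # · · · ·
    · · # # # · · · · ·
    · · # # # · · · · ·
    · · · # # · · · · ·
    · · · # · · · · · ·
    · · · · · · · · · ·
    · · · · · · · · · ·
T2:
  2·area = 39  (B↔C swapped to make it positive)
  edge (11, 6)→(14, 6): d=(3,0) inclusive
  edge (14, 6)→(4, 19): d=(-10,13) inclusive
  edge (4, 19)→(11, 6): d=(7,-13) inclusive
    (5,3)@(11, 7): e=[3,29,7] → #
    (6,3)@(13, 7): e=[3,3,33] → #
    (7,3)@(15, 7): e=[3,-23,59] → ·
    (5,4)@(11, 9): e=[9,9,21] → #
    (6,4)@(13, 9): e=[9,-17,47] → ·
    (4,5)@(9, 11): e=[15,15,9] → #
    (5,5)@(11, 11): e=[15,-11,35] → ·
    (4,6)@(9, 13): e=[21,-5,23] → ·
    (3,7)@(7, 15): e=[27,1,11] → #
    (4,7)@(9, 15): e=[27,-25,37] → ·
    (3,8)@(7, 17): e=[33,-19,25] → ·
  covered (5 px):
    · · · · · · · · · ·
    · · · · · · · · · ·
    · · · · · · · · · ·
    · · · · · # # · · ·
    · · · · · # · · · ·
    · · · · # · · · · ·
    · · · · · · · · · ·
    · · · # · · · · · ·
    · · · · · · · · · ·
    · · · · · · · · · ·
    · · · · · · · · · ·
T3:
  2·area = 78
  edge (6, 12)→(8, 2): d=(2,-10) inclusive
  edge (8, 2)→(15, 6): d=(7,4) inclusive
  edge (15, 6)→(6, 12): d=(-9,6) inclusive
    (4,1)@(9, 3): e=[12,3,63] → #
    (5,1)@(11, 3): e=[32,-5,51] → ·
    (4,2)@(9, 5): e=[16,17,45] → #
    (5,2)@(11, 5): e=[36,9,33] → #
    (6,2)@(13, 5): e=[56,1,21] → #
    (7,2)@(15, 5): e=[76,-7,9] → ·
    (3,3)@(7, 7): e=[0,39,39] → #  [on edge]
    (7,3)@(15, 7): e=[80,7,-9] → ·
    (3,4)@(7, 9): e=[4,53,21] → #
    (5,4)@(11, 9): e=[44,37,-3] → ·
    (6,4)@(13, 9): e=[64,29,-15] → ·
    (3,5)@(7, 11): e=[8,67,3] → #
    (2,8)@(5, 17): e=[0,117,-39] → ·  [on edge]
  covered (11 px):
    · · · · · · · · · ·
    · · · · # · · · · ·
    · · · · # # # · · ·
    · · · # # # # · · ·
    · · · # # · · · · ·
    · · · # · · · · · ·
    · · · · · · · · · ·
    · · · · · · · · · ·
    · · · · · · · · · ·
    · · · · · · · · · ·
    · · · · · · · · · ·
T4:
  2·area = 48  (B↔C swapped to make it positive)
  edge (14, 18)→(10, 14): d=(-4,-4) inclusive
  edge (10, 14)→(16, 8): d=(6,-6) inclusive
  edge (16, 8)→(14, 18): d=(-2,10) inclusive
    (8,1)@(17, 3): e=[72,-24,0] → ·  [on edge]
    (0,2)@(1, 5): e=[0,-108,156] → ·  [on edge]
    (9,2)@(19, 5): e=[72,0,-24] → ·  [on edge]
    (1,3)@(3, 7): e=[0,-84,132] → ·  [on edge]
    (8,3)@(17, 7): e=[56,0,-8] → ·  [on edge]
    (2,4)@(5, 9): e=[0,-60,108] → ·  [on edge]
    (7,4)@(15, 9): e=[40,0,8] → #  [on edge]
    (8,4)@(17, 9): e=[48,12,-12] → ·
    (3,5)@(7, 11): e=[0,-36,84] → ·  [on edge]
    (6,5)@(13, 11): e=[24,0,24] → #  [on edge]
    (8,5)@(17, 11): e=[40,24,-16] → ·
    (4,6)@(9, 13): e=[0,-12,60] → ·  [on edge]
    (5,6)@(11, 13): e=[8,0,40] → #  [on edge]
    (7,6)@(15, 13): e=[24,24,0] → #  [on edge]
    (4,7)@(9, 15): e=[-8,0,56] → ·  [on edge]
    (5,7)@(11, 15): e=[0,12,36] → #  [on edge]
    (3,8)@(7, 17): e=[-24,0,72] → ·  [on edge]
    (6,8)@(13, 17): e=[0,36,12] → #  [on edge]
    (2,9)@(5, 19): e=[-40,0,88] → ·  [on edge]
    (7,9)@(15, 19): e=[0,60,-12] → ·  [on edge]
    (1,10)@(3, 21): e=[-56,0,104] → ·  [on edge]
    (8,10)@(17, 21): e=[0,84,-36] → ·  [on edge]
  covered (9 px):
    · · · · · · · · · ·
    · · · · · · · · · ·
    · · · · · · · · · ·
    · · · · · · · · · ·
    · · · · · · · # · ·
    · · · · · · # # · ·
    · · · · · # # # · ·
    · · · · · # # · · ·
    · · · · · · # · · ·
    · · · · · · · · · ·
    · · · · · · · · · ·

Z-buffer (winner per pixel, '.' = empty):
  . . . . . . . . . .
  . . . . 3 . . . . .
  . . . . 3 3 3 . . .
  . . . 1 1 2 2 . . .
  . 1 1 1 1 2 0 4 . .
  . . 1 1 2 . 0 4 . .
  . . 1 1 1 4 0 4 . .
  . . . 2 1 4 0 . . .
  . . . 1 . . 4 0 . .
  . . . . . . . . . .
  . . . . . . . . . .

Answer: 2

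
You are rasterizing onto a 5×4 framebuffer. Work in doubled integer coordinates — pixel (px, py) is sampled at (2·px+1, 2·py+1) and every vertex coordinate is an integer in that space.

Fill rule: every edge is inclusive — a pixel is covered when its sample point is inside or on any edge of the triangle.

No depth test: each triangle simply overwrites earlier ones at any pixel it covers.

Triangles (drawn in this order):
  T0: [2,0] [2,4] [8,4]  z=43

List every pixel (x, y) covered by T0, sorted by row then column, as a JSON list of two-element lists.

T0:
  2·area = 24  (B↔C swapped to make it positive)
  edge (2, 0)→(8, 4): d=(6,4) inclusive
  edge (8, 4)→(2, 4): d=(-6,0) inclusive
  edge (2, 4)→(2, 0): d=(0,-4) inclusive
    (1,0)@(3, 1): e=[2,18,4] → #
    (2,0)@(5, 1): e=[-6,18,12] → ·
    (1,1)@(3, 3): e=[14,6,4] → #
    (2,1)@(5, 3): e=[6,6,12] → #
    (3,1)@(7, 3): e=[-2,6,20] → ·
    (1,2)@(3, 5): e=[26,-6,4] → ·
    (2,2)@(5, 5): e=[18,-6,12] → ·
  covered (3 px):
    · # · · ·
    · # # · ·
    · · · · ·
    · · · · ·

Final: [[1,0],[1,1],[2,1]]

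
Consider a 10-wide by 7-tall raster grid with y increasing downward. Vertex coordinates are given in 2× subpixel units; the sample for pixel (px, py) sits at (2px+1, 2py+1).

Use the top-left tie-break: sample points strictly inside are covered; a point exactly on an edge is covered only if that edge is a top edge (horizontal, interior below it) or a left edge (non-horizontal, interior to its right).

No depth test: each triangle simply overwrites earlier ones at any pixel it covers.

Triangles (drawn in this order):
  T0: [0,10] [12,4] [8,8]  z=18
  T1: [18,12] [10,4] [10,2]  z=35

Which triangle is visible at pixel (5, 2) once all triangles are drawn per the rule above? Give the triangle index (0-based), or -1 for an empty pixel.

T0:
  2·area = 24
  edge (0, 10)→(12, 4): d=(12,-6) top-left  bias=+0
  edge (12, 4)→(8, 8): d=(-4,4) right/bottom  bias=-1
  edge (8, 8)→(0, 10): d=(-8,2) right/bottom  bias=-1
    (7,0)@(15, 1): e=[-18,0,42] → ·  [on edge]
    (6,1)@(13, 3): e=[-6,0,30] → ·  [on edge]
    (5,2)@(11, 5): e=[6,0,18] → ·  [on edge]
    (3,3)@(7, 7): e=[6,8,10] → #
    (4,3)@(9, 7): e=[18,0,6] → ·  [on edge]
    (1,4)@(3, 9): e=[6,16,2] → #
    (2,4)@(5, 9): e=[18,8,-2] → ·
    (3,4)@(7, 9): e=[30,0,-6] → ·  [on edge]
    (1,5)@(3, 11): e=[30,8,-14] → ·
    (2,5)@(5, 11): e=[42,0,-18] → ·  [on edge]
    (1,6)@(3, 13): e=[54,0,-30] → ·  [on edge]
  covered (2 px):
    · · · · · · · · · ·
    · · · · · · · · · ·
    · · · · · · · · · ·
    · · · # · · · · · ·
    · # · · · · · · · ·
    · · · · · · · · · ·
    · · · · · · · · · ·
T1:
  2·area = 16
  edge (18, 12)→(10, 4): d=(-8,-8) top-left  bias=+0
  edge (10, 4)→(10, 2): d=(0,-2) top-left  bias=+0
  edge (10, 2)→(18, 12): d=(8,10) right/bottom  bias=-1
    (3,0)@(7, 1): e=[0,-6,22] → ·  [on edge]
    (4,1)@(9, 3): e=[0,-2,18] → ·  [on edge]
    (5,2)@(11, 5): e=[0,2,14] → #  [on edge]
    (6,2)@(13, 5): e=[16,6,-6] → ·
    (5,3)@(11, 7): e=[-16,2,30] → ·
    (6,3)@(13, 7): e=[0,6,10] → #  [on edge]
    (7,3)@(15, 7): e=[16,10,-10] → ·
    (6,4)@(13, 9): e=[-16,6,26] → ·
    (7,4)@(15, 9): e=[0,10,6] → #  [on edge]
    (8,4)@(17, 9): e=[16,14,-14] → ·
    (7,5)@(15, 11): e=[-16,10,22] → ·
    (8,5)@(17, 11): e=[0,14,2] → #  [on edge]
    (9,6)@(19, 13): e=[0,18,-2] → ·  [on edge]
  covered (4 px):
    · · · · · · · · · ·
    · · · · · · · · · ·
    · · · · · # · · · ·
    · · · · · · # · · ·
    · · · · · · · # · ·
    · · · · · · · · # ·
    · · · · · · · · · ·

Z-buffer (winner per pixel, '.' = empty):
  . . . . . . . . . .
  . . . . . . . . . .
  . . . . . 1 . . . .
  . . . 0 . . 1 . . .
  . 0 . . . . . 1 . .
  . . . . . . . . 1 .
  . . . . . . . . . .

Result: 1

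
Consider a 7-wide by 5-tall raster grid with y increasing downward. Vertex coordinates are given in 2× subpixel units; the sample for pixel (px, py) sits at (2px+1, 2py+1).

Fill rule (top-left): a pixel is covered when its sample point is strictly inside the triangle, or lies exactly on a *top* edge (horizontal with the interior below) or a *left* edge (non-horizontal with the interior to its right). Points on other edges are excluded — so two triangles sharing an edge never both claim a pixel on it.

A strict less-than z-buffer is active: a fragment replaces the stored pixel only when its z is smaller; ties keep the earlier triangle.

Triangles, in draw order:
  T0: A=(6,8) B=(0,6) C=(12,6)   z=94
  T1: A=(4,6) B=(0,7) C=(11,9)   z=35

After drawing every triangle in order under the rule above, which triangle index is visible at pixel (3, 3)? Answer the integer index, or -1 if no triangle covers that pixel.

T0:
  2·area = 24
  edge (6, 8)→(0, 6): d=(-6,-2) top-left  bias=+0
  edge (0, 6)→(12, 6): d=(12,0) top-left  bias=+0
  edge (12, 6)→(6, 8): d=(-6,2) right/bottom  bias=-1
    (1,3)@(3, 7): e=[0,12,12] → #  [on edge]
    (2,3)@(5, 7): e=[4,12,8] → #
    (3,3)@(7, 7): e=[8,12,4] → #
    (4,3)@(9, 7): e=[12,12,0] → ·  [on edge]
    (1,4)@(3, 9): e=[-12,36,0] → ·  [on edge]
    (2,4)@(5, 9): e=[-8,36,-4] → ·
    (3,4)@(7, 9): e=[-4,36,-8] → ·
    (4,4)@(9, 9): e=[0,36,-12] → ·  [on edge]
  covered (3 px):
    · · · · · · ·
    · · · · · · ·
    · · · · · · ·
    · # # # · · ·
    · · · · · · ·
T1:
  2·area = 19  (B↔C swapped to make it positive)
  edge (4, 6)→(11, 9): d=(7,3) right/bottom  bias=-1
  edge (11, 9)→(0, 7): d=(-11,-2) top-left  bias=+0
  edge (0, 7)→(4, 6): d=(4,-1) top-left  bias=+0
    (0,3)@(1, 7): e=[16,2,1] → #
    (1,3)@(3, 7): e=[10,6,3] → #
    (2,3)@(5, 7): e=[4,10,5] → #
    (3,3)@(7, 7): e=[-2,14,7] → ·
    (0,4)@(1, 9): e=[30,-20,9] → ·
    (1,4)@(3, 9): e=[24,-16,11] → ·
    (2,4)@(5, 9): e=[18,-12,13] → ·
    (5,4)@(11, 9): e=[0,0,19] → ·  [on edge]
  covered (3 px):
    · · · · · · ·
    · · · · · · ·
    · · · · · · ·
    # # # · · · ·
    · · · · · · ·

Z-buffer (winner per pixel, '.' = empty):
  . . . . . . .
  . . . . . . .
  . . . . . . .
  1 1 1 0 . . .
  . . . . . . .

Result: 0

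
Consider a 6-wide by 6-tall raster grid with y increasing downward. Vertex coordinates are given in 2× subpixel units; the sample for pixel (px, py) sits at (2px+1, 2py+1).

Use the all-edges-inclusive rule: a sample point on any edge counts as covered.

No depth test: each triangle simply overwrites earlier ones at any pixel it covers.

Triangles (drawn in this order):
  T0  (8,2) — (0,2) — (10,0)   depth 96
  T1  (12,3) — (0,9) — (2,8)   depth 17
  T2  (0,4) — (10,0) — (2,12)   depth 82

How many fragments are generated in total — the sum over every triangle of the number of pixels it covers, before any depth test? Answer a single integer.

T0:
  2·area = 16
  edge (8, 2)→(0, 2): d=(-8,0) inclusive
  edge (0, 2)→(10, 0): d=(10,-2) inclusive
  edge (10, 0)→(8, 2): d=(-2,2) inclusive
    (2,0)@(5, 1): e=[8,0,8] → #  [on edge]
    (3,0)@(7, 1): e=[8,4,4] → #
    (4,0)@(9, 1): e=[8,8,0] → #  [on edge]
    (5,0)@(11, 1): e=[8,12,-4] → ·
    (2,1)@(5, 3): e=[-8,20,4] → ·
    (3,1)@(7, 3): e=[-8,24,0] → ·  [on edge]
    (4,1)@(9, 3): e=[-8,28,-4] → ·
    (2,2)@(5, 5): e=[-24,40,0] → ·  [on edge]
    (1,3)@(3, 7): e=[-40,56,0] → ·  [on edge]
    (0,4)@(1, 9): e=[-56,72,0] → ·  [on edge]
  covered (3 px):
    · · # # # ·
    · · · · · ·
    · · · · · ·
    · · · · · ·
    · · · · · ·
    · · · · · ·
T1:
  degenerate (2·area = 0) — covers nothing
T2:
  2·area = 88
  edge (0, 4)→(10, 0): d=(10,-4) inclusive
  edge (10, 0)→(2, 12): d=(-8,12) inclusive
  edge (2, 12)→(0, 4): d=(-2,-8) inclusive
    (4,0)@(9, 1): e=[6,4,78] → #
    (5,0)@(11, 1): e=[14,-20,94] → ·
    (1,1)@(3, 3): e=[2,60,26] → #
    (2,1)@(5, 3): e=[10,36,42] → #
    (3,1)@(7, 3): e=[18,12,58] → #
    (4,1)@(9, 3): e=[26,-12,74] → ·
    (0,2)@(1, 5): e=[14,68,6] → #
    (3,2)@(7, 5): e=[38,-4,54] → ·
    (0,3)@(1, 7): e=[34,52,2] → #
    (3,3)@(7, 7): e=[58,-20,50] → ·
    (0,4)@(1, 9): e=[54,36,-2] → ·
    (1,4)@(3, 9): e=[62,12,14] → #
  covered (11 px):
    · · · · # ·
    · # # # · ·
    # # # · · ·
    # # # · · ·
    · # · · · ·
    · · · · · ·

Answer: 14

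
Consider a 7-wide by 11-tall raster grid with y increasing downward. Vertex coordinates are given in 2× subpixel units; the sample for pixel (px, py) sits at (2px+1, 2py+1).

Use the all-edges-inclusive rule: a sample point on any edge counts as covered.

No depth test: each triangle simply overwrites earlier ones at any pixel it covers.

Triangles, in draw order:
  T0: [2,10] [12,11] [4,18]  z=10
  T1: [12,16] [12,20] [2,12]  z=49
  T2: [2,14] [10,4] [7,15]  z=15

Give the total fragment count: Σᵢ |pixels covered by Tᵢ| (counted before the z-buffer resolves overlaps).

T0:
  2·area = 78
  edge (2, 10)→(12, 11): d=(10,1) inclusive
  edge (12, 11)→(4, 18): d=(-8,7) inclusive
  edge (4, 18)→(2, 10): d=(-2,-8) inclusive
    (1,5)@(3, 11): e=[9,63,6] → █
    (2,5)@(5, 11): e=[7,49,22] → █
    (3,5)@(7, 11): e=[5,35,38] → █
    (4,5)@(9, 11): e=[3,21,54] → █
    (5,5)@(11, 11): e=[1,7,70] → █
    (6,5)@(13, 11): e=[-1,-7,86] → ·
    (1,6)@(3, 13): e=[29,47,2] → █
    (5,6)@(11, 13): e=[21,-9,66] → ·
    (1,7)@(3, 15): e=[49,31,-2] → ·
    (2,7)@(5, 15): e=[47,17,14] → █
    (4,7)@(9, 15): e=[43,-11,46] → ·
    (2,8)@(5, 17): e=[67,1,10] → █
  covered (12 px):
    · · · · · · ·
    · · · · · · ·
    · · · · · · ·
    · · · · · · ·
    · · · · · · ·
    · █ █ █ █ █ ·
    · █ █ █ █ · ·
    · · █ █ · · ·
    · · █ · · · ·
    · · · · · · ·
    · · · · · · ·
T1:
  2·area = 40
  edge (12, 16)→(12, 20): d=(0,4) inclusive
  edge (12, 20)→(2, 12): d=(-10,-8) inclusive
  edge (2, 12)→(12, 16): d=(10,4) inclusive
    (3,7)@(7, 15): e=[20,10,10] → █
    (4,7)@(9, 15): e=[12,26,2] → █
    (5,7)@(11, 15): e=[4,42,-6] → ·
    (3,8)@(7, 17): e=[20,-10,30] → ·
    (4,8)@(9, 17): e=[12,6,22] → █
    (5,8)@(11, 17): e=[4,22,14] → █
    (6,8)@(13, 17): e=[-4,38,6] → ·
    (4,9)@(9, 19): e=[12,-14,42] → ·
    (5,9)@(11, 19): e=[4,2,34] → █
    (6,9)@(13, 19): e=[-4,18,26] → ·
    (5,10)@(11, 21): e=[4,-18,54] → ·
  covered (5 px):
    · · · · · · ·
    · · · · · · ·
    · · · · · · ·
    · · · · · · ·
    · · · · · · ·
    · · · · · · ·
    · · · · · · ·
    · · · █ █ · ·
    · · · · █ █ ·
    · · · · · █ ·
    · · · · · · ·
T2:
  2·area = 58
  edge (2, 14)→(10, 4): d=(8,-10) inclusive
  edge (10, 4)→(7, 15): d=(-3,11) inclusive
  edge (7, 15)→(2, 14): d=(-5,-1) inclusive
    (4,3)@(9, 7): e=[14,2,42] → █
    (5,3)@(11, 7): e=[34,-20,44] → ·
    (3,4)@(7, 9): e=[10,18,30] → █
    (4,4)@(9, 9): e=[30,-4,32] → ·
    (2,5)@(5, 11): e=[6,34,18] → █
    (4,5)@(9, 11): e=[46,-10,22] → ·
    (1,6)@(3, 13): e=[2,50,6] → █
    (4,6)@(9, 13): e=[62,-16,12] → ·
    (1,7)@(3, 15): e=[18,44,-4] → ·
    (2,7)@(5, 15): e=[38,22,-2] → ·
    (3,7)@(7, 15): e=[58,0,0] → █  [on edge]
    (4,7)@(9, 15): e=[78,-22,2] → ·
  covered (8 px):
    · · · · · · ·
    · · · · · · ·
    · · · · · · ·
    · · · · █ · ·
    · · · █ · · ·
    · · █ █ · · ·
    · █ █ █ · · ·
    · · · █ · · ·
    · · · · · · ·
    · · · · · · ·
    · · · · · · ·

Answer: 25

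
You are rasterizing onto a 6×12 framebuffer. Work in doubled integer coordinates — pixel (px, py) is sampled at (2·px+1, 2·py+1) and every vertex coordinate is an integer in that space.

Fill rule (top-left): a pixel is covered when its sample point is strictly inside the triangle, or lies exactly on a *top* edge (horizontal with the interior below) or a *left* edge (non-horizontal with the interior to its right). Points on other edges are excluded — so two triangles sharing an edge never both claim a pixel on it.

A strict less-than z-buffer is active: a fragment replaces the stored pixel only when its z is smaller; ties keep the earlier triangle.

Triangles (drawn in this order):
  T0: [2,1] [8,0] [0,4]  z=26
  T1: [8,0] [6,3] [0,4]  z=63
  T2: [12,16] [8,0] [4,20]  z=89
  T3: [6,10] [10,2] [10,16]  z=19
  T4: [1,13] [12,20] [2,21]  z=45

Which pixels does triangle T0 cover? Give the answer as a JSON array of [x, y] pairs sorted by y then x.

T0:
  2·area = 16
  edge (2, 1)→(8, 0): d=(6,-1) top-left  bias=+0
  edge (8, 0)→(0, 4): d=(-8,4) right/bottom  bias=-1
  edge (0, 4)→(2, 1): d=(2,-3) top-left  bias=+0
    (1,0)@(3, 1): e=[1,12,3] → X
    (2,0)@(5, 1): e=[3,4,9] → X
    (3,0)@(7, 1): e=[5,-4,15] → .
    (0,1)@(1, 3): e=[11,4,1] → X
    (1,1)@(3, 3): e=[13,-4,7] → .
    (2,1)@(5, 3): e=[15,-12,13] → .
    (0,2)@(1, 5): e=[23,-12,5] → .
  covered (3 px):
    . X X . . .
    X . . . . .
    . . . . . .
    . . . . . .
    . . . . . .
    . . . . . .
    . . . . . .
    . . . . . .
    . . . . . .
    . . . . . .
    . . . . . .
    . . . . . .
T1:
  2·area = 16
  edge (8, 0)→(6, 3): d=(-2,3) right/bottom  bias=-1
  edge (6, 3)→(0, 4): d=(-6,1) right/bottom  bias=-1
  edge (0, 4)→(8, 0): d=(8,-4) top-left  bias=+0
    (3,0)@(7, 1): e=[1,11,4] → X
    (4,0)@(9, 1): e=[-5,9,12] → .
    (1,1)@(3, 3): e=[9,3,4] → X
    (2,1)@(5, 3): e=[3,1,12] → X
    (3,1)@(7, 3): e=[-3,-1,20] → .
    (1,2)@(3, 5): e=[5,-9,20] → .
    (2,2)@(5, 5): e=[-1,-11,28] → .
  covered (3 px):
    . . . X . .
    . X X . . .
    . . . . . .
    . . . . . .
    . . . . . .
    . . . . . .
    . . . . . .
    . . . . . .
    . . . . . .
    . . . . . .
    . . . . . .
    . . . . . .
T2:
  2·area = 144  (B↔C swapped to make it positive)
  edge (12, 16)→(4, 20): d=(-8,4) right/bottom  bias=-1
  edge (4, 20)→(8, 0): d=(4,-20) top-left  bias=+0
  edge (8, 0)→(12, 16): d=(4,16) right/bottom  bias=-1
    (3,2)@(7, 5): e=[108,0,36] → X  [on edge]
    (4,2)@(9, 5): e=[100,40,4] → X
    (5,2)@(11, 5): e=[92,80,-28] → .
    (3,3)@(7, 7): e=[92,8,44] → X
    (5,3)@(11, 7): e=[76,88,-20] → .
    (3,4)@(7, 9): e=[76,16,52] → X
    (5,4)@(11, 9): e=[60,96,-12] → .
    (3,5)@(7, 11): e=[60,24,60] → X
    (5,5)@(11, 11): e=[44,104,-4] → .
    (3,6)@(7, 13): e=[44,32,68] → X
    (5,6)@(11, 13): e=[28,112,4] → X
    (2,7)@(5, 15): e=[36,0,108] → X  [on edge]
  covered (19 px):
    . . . . . .
    . . . . . .
    . . . X X .
    . . . X X .
    . . . X X .
    . . . X X .
    . . . X X X
    . . X X X X
    . . X X X .
    . . X . . .
    . . . . . .
    . . . . . .
T3:
  2·area = 56
  edge (6, 10)→(10, 2): d=(4,-8) top-left  bias=+0
  edge (10, 2)→(10, 16): d=(0,14) right/bottom  bias=-1
  edge (10, 16)→(6, 10): d=(-4,-6) top-left  bias=+0
    (4,2)@(9, 5): e=[4,14,38] → X
    (5,2)@(11, 5): e=[20,-14,50] → .
    (4,3)@(9, 7): e=[12,14,30] → X
    (5,3)@(11, 7): e=[28,-14,42] → .
    (3,4)@(7, 9): e=[4,42,10] → X
    (5,4)@(11, 9): e=[36,-14,34] → .
    (3,5)@(7, 11): e=[12,42,2] → X
    (5,5)@(11, 11): e=[44,-14,26] → .
    (3,6)@(7, 13): e=[20,42,-6] → .
    (4,6)@(9, 13): e=[36,14,6] → X
    (5,6)@(11, 13): e=[52,-14,18] → .
    (4,7)@(9, 15): e=[44,14,-2] → .
  covered (7 px):
    . . . . . .
    . . . . . .
    . . . . X .
    . . . . X .
    . . . X X .
    . . . X X .
    . . . . X .
    . . . . . .
    . . . . . .
    . . . . . .
    . . . . . .
    . . . . . .
T4:
  2·area = 81
  edge (1, 13)→(12, 20): d=(11,7) right/bottom  bias=-1
  edge (12, 20)→(2, 21): d=(-10,1) right/bottom  bias=-1
  edge (2, 21)→(1, 13): d=(-1,-8) top-left  bias=+0
    (0,6)@(1, 13): e=[0,81,0] → .  [on edge]
    (1,7)@(3, 15): e=[8,59,14] → X
    (2,7)@(5, 15): e=[-6,57,30] → .
    (1,8)@(3, 17): e=[30,39,12] → X
    (2,8)@(5, 17): e=[16,37,28] → X
    (3,8)@(7, 17): e=[2,35,44] → X
    (4,8)@(9, 17): e=[-12,33,60] → .
    (1,9)@(3, 19): e=[52,19,10] → X
    (4,9)@(9, 19): e=[10,13,58] → X
    (5,9)@(11, 19): e=[-4,11,74] → .
    (1,10)@(3, 21): e=[74,-1,8] → .
    (2,10)@(5, 21): e=[60,-3,24] → .
  covered (8 px):
    . . . . . .
    . . . . . .
    . . . . . .
    . . . . . .
    . . . . . .
    . . . . . .
    . . . . . .
    . X . . . .
    . X X X . .
    . X X X X .
    . . . . . .
    . . . . . .

Answer: [[1,0],[2,0],[0,1]]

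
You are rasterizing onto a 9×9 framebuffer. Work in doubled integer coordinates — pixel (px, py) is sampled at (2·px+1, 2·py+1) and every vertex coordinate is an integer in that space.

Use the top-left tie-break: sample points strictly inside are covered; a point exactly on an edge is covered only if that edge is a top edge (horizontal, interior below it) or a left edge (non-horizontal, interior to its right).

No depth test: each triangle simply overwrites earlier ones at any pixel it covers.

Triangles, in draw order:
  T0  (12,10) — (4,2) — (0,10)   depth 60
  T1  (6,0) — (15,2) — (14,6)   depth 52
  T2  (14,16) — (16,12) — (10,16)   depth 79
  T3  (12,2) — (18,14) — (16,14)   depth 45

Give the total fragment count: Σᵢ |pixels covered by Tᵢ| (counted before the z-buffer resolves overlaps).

T0:
  2·area = 96  (B↔C swapped to make it positive)
  edge (12, 10)→(0, 10): d=(-12,0) right/bottom  bias=-1
  edge (0, 10)→(4, 2): d=(4,-8) top-left  bias=+0
  edge (4, 2)→(12, 10): d=(8,8) right/bottom  bias=-1
    (1,0)@(3, 1): e=[108,-12,0] → .  [on edge]
    (2,1)@(5, 3): e=[84,12,0] → .  [on edge]
    (1,2)@(3, 5): e=[60,4,32] → X
    (2,2)@(5, 5): e=[60,20,16] → X
    (3,2)@(7, 5): e=[60,36,0] → .  [on edge]
    (1,3)@(3, 7): e=[36,12,48] → X
    (3,3)@(7, 7): e=[36,44,16] → X
    (4,3)@(9, 7): e=[36,60,0] → .  [on edge]
    (0,4)@(1, 9): e=[12,4,80] → X
    (4,4)@(9, 9): e=[12,68,16] → X
    (5,4)@(11, 9): e=[12,84,0] → .  [on edge]
    (0,5)@(1, 11): e=[-12,12,96] → .
    (6,5)@(13, 11): e=[-12,108,0] → .  [on edge]
    (7,6)@(15, 13): e=[-36,132,0] → .  [on edge]
    (8,7)@(17, 15): e=[-60,156,0] → .  [on edge]
  covered (10 px):
    . . . . . . . . .
    . . . . . . . . .
    . X X . . . . . .
    . X X X . . . . .
    X X X X X . . . .
    . . . . . . . . .
    . . . . . . . . .
    . . . . . . . . .
    . . . . . . . . .
T1:
  2·area = 38
  edge (6, 0)→(15, 2): d=(9,2) right/bottom  bias=-1
  edge (15, 2)→(14, 6): d=(-1,4) right/bottom  bias=-1
  edge (14, 6)→(6, 0): d=(-8,-6) top-left  bias=+0
    (4,0)@(9, 1): e=[3,25,10] → X
    (5,0)@(11, 1): e=[-1,17,22] → .
    (4,1)@(9, 3): e=[21,23,-6] → .
    (5,1)@(11, 3): e=[17,15,6] → X
    (6,1)@(13, 3): e=[13,7,18] → X
    (7,1)@(15, 3): e=[9,-1,30] → .
    (5,2)@(11, 5): e=[35,13,-10] → .
    (6,2)@(13, 5): e=[31,5,2] → X
    (7,2)@(15, 5): e=[27,-3,14] → .
    (6,3)@(13, 7): e=[49,3,-14] → .
  covered (4 px):
    . . . . X . . . .
    . . . . . X X . .
    . . . . . . X . .
    . . . . . . . . .
    . . . . . . . . .
    . . . . . . . . .
    . . . . . . . . .
    . . . . . . . . .
    . . . . . . . . .
T2:
  2·area = 16  (B↔C swapped to make it positive)
  edge (14, 16)→(10, 16): d=(-4,0) right/bottom  bias=-1
  edge (10, 16)→(16, 12): d=(6,-4) top-left  bias=+0
  edge (16, 12)→(14, 16): d=(-2,4) right/bottom  bias=-1
    (7,6)@(15, 13): e=[12,2,2] → X
    (8,6)@(17, 13): e=[12,10,-6] → .
    (6,7)@(13, 15): e=[4,6,6] → X
    (7,7)@(15, 15): e=[4,14,-2] → .
    (6,8)@(13, 17): e=[-4,18,2] → .
  covered (2 px):
    . . . . . . . . .
    . . . . . . . . .
    . . . . . . . . .
    . . . . . . . . .
    . . . . . . . . .
    . . . . . . . . .
    . . . . . . . X .
    . . . . . . X . .
    . . . . . . . . .
T3:
  2·area = 24
  edge (12, 2)→(18, 14): d=(6,12) right/bottom  bias=-1
  edge (18, 14)→(16, 14): d=(-2,0) right/bottom  bias=-1
  edge (16, 14)→(12, 2): d=(-4,-12) top-left  bias=+0
    (6,2)@(13, 5): e=[6,18,0] → X  [on edge]
    (7,2)@(15, 5): e=[-18,18,24] → .
    (6,3)@(13, 7): e=[18,14,-8] → .
    (7,4)@(15, 9): e=[6,10,8] → X
    (8,4)@(17, 9): e=[-18,10,32] → .
    (7,5)@(15, 11): e=[18,6,0] → X  [on edge]
    (8,5)@(17, 11): e=[-6,6,24] → .
    (7,6)@(15, 13): e=[30,2,-8] → .
    (8,6)@(17, 13): e=[6,2,16] → X
    (8,7)@(17, 15): e=[18,-2,8] → .
    (8,8)@(17, 17): e=[30,-6,0] → .  [on edge]
  covered (4 px):
    . . . . . . . . .
    . . . . . . . . .
    . . . . . . X . .
    . . . . . . . . .
    . . . . . . . X .
    . . . . . . . X .
    . . . . . . . . X
    . . . . . . . . .
    . . . . . . . . .

Answer: 20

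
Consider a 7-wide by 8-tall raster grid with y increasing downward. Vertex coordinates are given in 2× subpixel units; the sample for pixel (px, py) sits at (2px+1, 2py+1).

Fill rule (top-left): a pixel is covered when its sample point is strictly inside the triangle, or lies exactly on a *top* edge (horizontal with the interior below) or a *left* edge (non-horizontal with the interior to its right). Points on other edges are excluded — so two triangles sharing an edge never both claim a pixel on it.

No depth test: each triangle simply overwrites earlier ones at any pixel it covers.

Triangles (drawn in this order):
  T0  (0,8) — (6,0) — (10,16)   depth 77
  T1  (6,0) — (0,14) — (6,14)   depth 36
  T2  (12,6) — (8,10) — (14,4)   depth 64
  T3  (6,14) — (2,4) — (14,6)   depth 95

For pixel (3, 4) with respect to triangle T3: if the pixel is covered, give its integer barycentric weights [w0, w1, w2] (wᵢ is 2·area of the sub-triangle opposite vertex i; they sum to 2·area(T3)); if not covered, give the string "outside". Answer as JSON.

T0:
  2·area = 128
  edge (0, 8)→(6, 0): d=(6,-8) top-left  bias=+0
  edge (6, 0)→(10, 16): d=(4,16) right/bottom  bias=-1
  edge (10, 16)→(0, 8): d=(-10,-8) top-left  bias=+0
    (2,1)@(5, 3): e=[10,28,90] → █
    (3,1)@(7, 3): e=[26,-4,106] → ·
    (1,2)@(3, 5): e=[6,68,54] → █
    (3,2)@(7, 5): e=[38,4,86] → █
    (4,2)@(9, 5): e=[54,-28,102] → ·
    (0,3)@(1, 7): e=[2,108,18] → █
    (4,3)@(9, 7): e=[66,-20,82] → ·
    (0,4)@(1, 9): e=[14,116,-2] → ·
    (1,4)@(3, 9): e=[30,84,14] → █
    (4,4)@(9, 9): e=[78,-12,62] → ·
    (1,5)@(3, 11): e=[42,92,-6] → ·
    (2,5)@(5, 11): e=[58,60,10] → █
  covered (16 px):
    · · · · · · ·
    · · █ · · · ·
    · █ █ █ · · ·
    █ █ █ █ · · ·
    · █ █ █ · · ·
    · · █ █ · · ·
    · · · █ █ · ·
    · · · · █ · ·
T1:
  2·area = 84  (B↔C swapped to make it positive)
  edge (6, 0)→(6, 14): d=(0,14) right/bottom  bias=-1
  edge (6, 14)→(0, 14): d=(-6,0) right/bottom  bias=-1
  edge (0, 14)→(6, 0): d=(6,-14) top-left  bias=+0
    (2,1)@(5, 3): e=[14,66,4] → █
    (3,1)@(7, 3): e=[-14,66,32] → ·
    (2,2)@(5, 5): e=[14,54,16] → █
    (3,2)@(7, 5): e=[-14,54,44] → ·
    (1,3)@(3, 7): e=[42,42,0] → █  [on edge]
    (3,3)@(7, 7): e=[-14,42,56] → ·
    (1,4)@(3, 9): e=[42,30,12] → █
    (3,4)@(7, 9): e=[-14,30,68] → ·
    (1,5)@(3, 11): e=[42,18,24] → █
    (3,5)@(7, 11): e=[-14,18,80] → ·
    (0,6)@(1, 13): e=[70,6,8] → █
    (3,6)@(7, 13): e=[-14,6,92] → ·
  covered (11 px):
    · · · · · · ·
    · · █ · · · ·
    · · █ · · · ·
    · █ █ · · · ·
    · █ █ · · · ·
    · █ █ · · · ·
    █ █ █ · · · ·
    · · · · · · ·
T2:
  degenerate (2·area = 0) — covers nothing
T3:
  2·area = 112
  edge (6, 14)→(2, 4): d=(-4,-10) top-left  bias=+0
  edge (2, 4)→(14, 6): d=(12,2) right/bottom  bias=-1
  edge (14, 6)→(6, 14): d=(-8,8) right/bottom  bias=-1
    (1,2)@(3, 5): e=[6,10,96] → █
    (2,2)@(5, 5): e=[26,6,80] → █
    (3,2)@(7, 5): e=[46,2,64] → █
    (4,2)@(9, 5): e=[66,-2,48] → ·
    (1,3)@(3, 7): e=[-2,34,80] → ·
    (2,3)@(5, 7): e=[18,30,64] → █
    (4,3)@(9, 7): e=[58,22,32] → █
    (5,3)@(11, 7): e=[78,18,16] → █
    (6,3)@(13, 7): e=[98,14,0] → ·  [on edge]
    (2,4)@(5, 9): e=[10,54,48] → █
    (5,4)@(11, 9): e=[70,42,0] → ·  [on edge]
    (2,5)@(5, 11): e=[2,78,32] → █
    (4,5)@(9, 11): e=[42,70,0] → ·  [on edge]
    (3,6)@(7, 13): e=[14,98,0] → ·  [on edge]
    (2,7)@(5, 15): e=[-14,126,0] → ·  [on edge]
  covered (12 px):
    · · · · · · ·
    · · · · · · ·
    · █ █ █ · · ·
    · · █ █ █ █ ·
    · · █ █ █ · ·
    · · █ █ · · ·
    · · · · · · ·
    · · · · · · ·

Result: [50,32,30]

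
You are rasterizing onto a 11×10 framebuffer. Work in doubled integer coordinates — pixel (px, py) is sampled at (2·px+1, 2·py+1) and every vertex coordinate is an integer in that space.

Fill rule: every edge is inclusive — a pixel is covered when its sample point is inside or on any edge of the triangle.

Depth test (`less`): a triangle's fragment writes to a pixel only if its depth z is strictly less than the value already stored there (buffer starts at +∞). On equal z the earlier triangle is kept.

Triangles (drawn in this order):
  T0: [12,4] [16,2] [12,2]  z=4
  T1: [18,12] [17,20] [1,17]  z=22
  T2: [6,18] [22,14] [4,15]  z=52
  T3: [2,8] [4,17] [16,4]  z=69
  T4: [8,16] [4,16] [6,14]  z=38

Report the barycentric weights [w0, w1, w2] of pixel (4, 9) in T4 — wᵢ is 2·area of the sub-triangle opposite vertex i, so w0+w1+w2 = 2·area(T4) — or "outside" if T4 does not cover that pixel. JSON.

T0:
  2·area = 8  (B↔C swapped to make it positive)
  edge (12, 4)→(12, 2): d=(0,-2) inclusive
  edge (12, 2)→(16, 2): d=(4,0) inclusive
  edge (16, 2)→(12, 4): d=(-4,2) inclusive
    (6,1)@(13, 3): e=[2,4,2] → #
    (7,1)@(15, 3): e=[6,4,-2] → ·
    (6,2)@(13, 5): e=[2,12,-6] → ·
  covered (1 px):
    · · · · · · · · · · ·
    · · · · · · # · · · ·
    · · · · · · · · · · ·
    · · · · · · · · · · ·
    · · · · · · · · · · ·
    · · · · · · · · · · ·
    · · · · · · · · · · ·
    · · · · · · · · · · ·
    · · · · · · · · · · ·
    · · · · · · · · · · ·
T1:
  2·area = 131
  edge (18, 12)→(17, 20): d=(-1,8) inclusive
  edge (17, 20)→(1, 17): d=(-16,-3) inclusive
  edge (1, 17)→(18, 12): d=(17,-5) inclusive
    (7,6)@(15, 13): e=[23,106,2] → #
    (8,6)@(17, 13): e=[7,112,12] → #
    (9,6)@(19, 13): e=[-9,118,22] → ·
    (4,7)@(9, 15): e=[69,56,6] → #
    (5,7)@(11, 15): e=[53,62,16] → #
    (6,7)@(13, 15): e=[37,68,26] → #
    (9,7)@(19, 15): e=[-11,86,56] → ·
    (0,8)@(1, 17): e=[131,0,0] → #  [on edge]
    (1,8)@(3, 17): e=[115,6,10] → #
    (2,8)@(5, 17): e=[99,12,20] → #
    (3,8)@(7, 17): e=[83,18,30] → #
    (9,8)@(19, 17): e=[-13,54,90] → ·
  covered (19 px):
    · · · · · · · · · · ·
    · · · · · · · · · · ·
    · · · · · · · · · · ·
    · · · · · · · · · · ·
    · · · · · · · · · · ·
    · · · · · · · · · · ·
    · · · · · · · # # · ·
    · · · · # # # # # · ·
    # # # # # # # # # · ·
    · · · · · · # # # · ·
T2:
  2·area = 56  (B↔C swapped to make it positive)
  edge (6, 18)→(4, 15): d=(-2,-3) inclusive
  edge (4, 15)→(22, 14): d=(18,-1) inclusive
  edge (22, 14)→(6, 18): d=(-16,4) inclusive
    (2,7)@(5, 15): e=[3,1,52] → #
    (3,7)@(7, 15): e=[9,3,44] → #
    (4,7)@(9, 15): e=[15,5,36] → #
    (5,7)@(11, 15): e=[21,7,28] → #
    (6,7)@(13, 15): e=[27,9,20] → #
    (7,7)@(15, 15): e=[33,11,12] → #
    (8,7)@(17, 15): e=[39,13,4] → #
    (9,7)@(19, 15): e=[45,15,-4] → ·
    (2,8)@(5, 17): e=[-1,37,20] → ·
    (3,8)@(7, 17): e=[5,39,12] → #
    (5,8)@(11, 17): e=[17,43,-4] → ·
    (6,8)@(13, 17): e=[23,45,-12] → ·
  covered (9 px):
    · · · · · · · · · · ·
    · · · · · · · · · · ·
    · · · · · · · · · · ·
    · · · · · · · · · · ·
    · · · · · · · · · · ·
    · · · · · · · · · · ·
    · · · · · · · · · · ·
    · · # # # # # # # · ·
    · · · # # · · · · · ·
    · · · · · · · · · · ·
T3:
  2·area = 134  (B↔C swapped to make it positive)
  edge (2, 8)→(16, 4): d=(14,-4) inclusive
  edge (16, 4)→(4, 17): d=(-12,13) inclusive
  edge (4, 17)→(2, 8): d=(-2,-9) inclusive
    (6,2)@(13, 5): e=[2,27,105] → #
    (7,2)@(15, 5): e=[10,1,123] → #
    (8,2)@(17, 5): e=[18,-25,141] → ·
    (3,3)@(7, 7): e=[6,81,47] → #
    (4,3)@(9, 7): e=[14,55,65] → #
    (5,3)@(11, 7): e=[22,29,83] → #
    (7,3)@(15, 7): e=[38,-23,119] → ·
    (1,4)@(3, 9): e=[18,109,7] → #
    (2,4)@(5, 9): e=[26,83,25] → #
    (6,4)@(13, 9): e=[58,-21,97] → ·
    (1,5)@(3, 11): e=[46,85,3] → #
    (5,5)@(11, 11): e=[78,-19,75] → ·
  covered (18 px):
    · · · · · · · · · · ·
    · · · · · · · · · · ·
    · · · · · · # # · · ·
    · · · # # # # · · · ·
    · # # # # # · · · · ·
    · # # # # · · · · · ·
    · · # # · · · · · · ·
    · · # · · · · · · · ·
    · · · · · · · · · · ·
    · · · · · · · · · · ·
T4:
  2·area = 8
  edge (8, 16)→(4, 16): d=(-4,0) inclusive
  edge (4, 16)→(6, 14): d=(2,-2) inclusive
  edge (6, 14)→(8, 16): d=(2,2) inclusive
    (9,0)@(19, 1): e=[60,0,-52] → ·  [on edge]
    (8,1)@(17, 3): e=[52,0,-44] → ·  [on edge]
    (7,2)@(15, 5): e=[44,0,-36] → ·  [on edge]
    (6,3)@(13, 7): e=[36,0,-28] → ·  [on edge]
    (0,4)@(1, 9): e=[28,-20,0] → ·  [on edge]
    (5,4)@(11, 9): e=[28,0,-20] → ·  [on edge]
    (1,5)@(3, 11): e=[20,-12,0] → ·  [on edge]
    (4,5)@(9, 11): e=[20,0,-12] → ·  [on edge]
    (2,6)@(5, 13): e=[12,-4,0] → ·  [on edge]
    (3,6)@(7, 13): e=[12,0,-4] → ·  [on edge]
    (2,7)@(5, 15): e=[4,0,4] → #  [on edge]
    (3,7)@(7, 15): e=[4,4,0] → #  [on edge]
    (1,8)@(3, 17): e=[-4,0,12] → ·  [on edge]
    (4,8)@(9, 17): e=[-4,12,0] → ·  [on edge]
    (0,9)@(1, 19): e=[-12,0,20] → ·  [on edge]
    (5,9)@(11, 19): e=[-12,20,0] → ·  [on edge]
  covered (2 px):
    · · · · · · · · · · ·
    · · · · · · · · · · ·
    · · · · · · · · · · ·
    · · · · · · · · · · ·
    · · · · · · · · · · ·
    · · · · · · · · · · ·
    · · · · · · · · · · ·
    · · # # · · · · · · ·
    · · · · · · · · · · ·
    · · · · · · · · · · ·

Final: "outside"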